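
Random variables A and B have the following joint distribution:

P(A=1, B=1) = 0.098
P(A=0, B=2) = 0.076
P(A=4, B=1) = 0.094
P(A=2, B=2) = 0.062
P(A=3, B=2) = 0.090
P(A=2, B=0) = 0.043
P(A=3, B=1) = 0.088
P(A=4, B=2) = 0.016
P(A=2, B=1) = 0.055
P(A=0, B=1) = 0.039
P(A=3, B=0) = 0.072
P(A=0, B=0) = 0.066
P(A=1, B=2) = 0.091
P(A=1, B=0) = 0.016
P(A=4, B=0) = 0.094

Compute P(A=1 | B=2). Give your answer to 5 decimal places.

0.27164

P(B=2) = 0.076 + 0.091 + 0.062 + 0.090 + 0.016 = 0.335.
P(A=1 | B=2) = 0.091/0.335 = 0.27164.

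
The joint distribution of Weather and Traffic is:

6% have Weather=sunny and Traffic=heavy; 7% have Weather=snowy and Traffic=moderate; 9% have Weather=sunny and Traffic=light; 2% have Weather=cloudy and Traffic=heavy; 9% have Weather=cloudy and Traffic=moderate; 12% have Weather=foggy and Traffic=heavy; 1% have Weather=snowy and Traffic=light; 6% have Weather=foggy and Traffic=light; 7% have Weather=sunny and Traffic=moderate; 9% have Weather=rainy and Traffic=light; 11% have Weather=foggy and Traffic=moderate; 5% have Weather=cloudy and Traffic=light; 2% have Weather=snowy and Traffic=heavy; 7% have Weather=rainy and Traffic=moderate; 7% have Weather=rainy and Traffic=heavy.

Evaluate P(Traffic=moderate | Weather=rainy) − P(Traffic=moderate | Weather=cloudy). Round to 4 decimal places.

P(Weather=rainy) = 0.09 + 0.07 + 0.07 = 0.23; P(Traffic=moderate | Weather=rainy) = 0.07/0.23 = 0.30435.
P(Weather=cloudy) = 0.05 + 0.09 + 0.02 = 0.16; P(Traffic=moderate | Weather=cloudy) = 0.09/0.16 = 0.56250.
Difference = -0.2582.

-0.2582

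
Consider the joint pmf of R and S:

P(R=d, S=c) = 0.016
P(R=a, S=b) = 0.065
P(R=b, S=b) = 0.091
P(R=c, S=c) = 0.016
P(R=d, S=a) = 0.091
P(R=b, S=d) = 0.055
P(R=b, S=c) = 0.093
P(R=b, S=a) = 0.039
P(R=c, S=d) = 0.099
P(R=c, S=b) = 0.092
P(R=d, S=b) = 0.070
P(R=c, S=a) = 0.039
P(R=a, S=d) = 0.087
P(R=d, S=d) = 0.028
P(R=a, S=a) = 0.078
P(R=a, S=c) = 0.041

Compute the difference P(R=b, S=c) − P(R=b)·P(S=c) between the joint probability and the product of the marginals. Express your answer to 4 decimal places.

0.0469

P(R=b) = 0.039 + 0.091 + 0.093 + 0.055 = 0.278.
P(S=c) = 0.041 + 0.093 + 0.016 + 0.016 = 0.166.
P(R=b, S=c) − P(R=b)P(S=c) = 0.093 − 0.278×0.166 = 0.0469.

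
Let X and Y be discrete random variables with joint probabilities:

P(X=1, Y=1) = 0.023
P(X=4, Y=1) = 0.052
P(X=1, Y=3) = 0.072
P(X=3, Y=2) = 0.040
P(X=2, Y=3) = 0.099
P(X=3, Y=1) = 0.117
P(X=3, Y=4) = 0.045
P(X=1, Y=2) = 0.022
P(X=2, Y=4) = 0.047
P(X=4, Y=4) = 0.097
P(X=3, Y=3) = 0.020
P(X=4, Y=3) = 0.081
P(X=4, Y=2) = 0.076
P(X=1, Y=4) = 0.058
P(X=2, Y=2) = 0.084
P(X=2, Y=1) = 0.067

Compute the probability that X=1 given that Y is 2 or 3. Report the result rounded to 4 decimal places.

0.1903

P(Y=2) = 0.022 + 0.084 + 0.040 + 0.076 = 0.222.
P(Y=3) = 0.072 + 0.099 + 0.020 + 0.081 = 0.272.
P(Y ∈ {2, 3}) = 0.222 + 0.272 = 0.494; P(X=1, Y ∈ {2, 3}) = 0.022 + 0.072 = 0.094.
P(X=1 | Y ∈ {2, 3}) = 0.094/0.494 = 0.1903.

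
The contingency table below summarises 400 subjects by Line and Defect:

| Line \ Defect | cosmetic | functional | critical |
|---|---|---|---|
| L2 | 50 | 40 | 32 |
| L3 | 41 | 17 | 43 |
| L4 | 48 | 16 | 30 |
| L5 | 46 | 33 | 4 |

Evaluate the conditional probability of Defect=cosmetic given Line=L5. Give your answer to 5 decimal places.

0.55422

Total with Line=L5: 46 + 33 + 4 = 83.
P(Defect=cosmetic | Line=L5) = 46/83 = 0.55422.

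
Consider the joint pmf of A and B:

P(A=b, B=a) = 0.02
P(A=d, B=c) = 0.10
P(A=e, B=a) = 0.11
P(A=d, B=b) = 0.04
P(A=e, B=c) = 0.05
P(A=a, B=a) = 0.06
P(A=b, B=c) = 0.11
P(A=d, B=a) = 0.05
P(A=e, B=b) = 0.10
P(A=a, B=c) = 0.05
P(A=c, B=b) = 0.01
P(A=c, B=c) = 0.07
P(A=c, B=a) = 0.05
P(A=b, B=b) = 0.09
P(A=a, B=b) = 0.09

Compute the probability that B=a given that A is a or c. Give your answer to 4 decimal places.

P(A=a) = 0.06 + 0.09 + 0.05 = 0.20.
P(A=c) = 0.05 + 0.01 + 0.07 = 0.13.
P(A ∈ {a, c}) = 0.20 + 0.13 = 0.33; P(B=a, A ∈ {a, c}) = 0.06 + 0.05 = 0.11.
P(B=a | A ∈ {a, c}) = 0.11/0.33 = 0.3333.

0.3333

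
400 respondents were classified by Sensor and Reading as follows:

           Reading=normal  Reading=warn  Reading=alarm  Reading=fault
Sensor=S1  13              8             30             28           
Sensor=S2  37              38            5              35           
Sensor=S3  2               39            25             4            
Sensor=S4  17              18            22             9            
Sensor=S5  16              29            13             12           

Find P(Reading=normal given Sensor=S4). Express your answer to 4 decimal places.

Total with Sensor=S4: 17 + 18 + 22 + 9 = 66.
P(Reading=normal | Sensor=S4) = 17/66 = 0.2576.

0.2576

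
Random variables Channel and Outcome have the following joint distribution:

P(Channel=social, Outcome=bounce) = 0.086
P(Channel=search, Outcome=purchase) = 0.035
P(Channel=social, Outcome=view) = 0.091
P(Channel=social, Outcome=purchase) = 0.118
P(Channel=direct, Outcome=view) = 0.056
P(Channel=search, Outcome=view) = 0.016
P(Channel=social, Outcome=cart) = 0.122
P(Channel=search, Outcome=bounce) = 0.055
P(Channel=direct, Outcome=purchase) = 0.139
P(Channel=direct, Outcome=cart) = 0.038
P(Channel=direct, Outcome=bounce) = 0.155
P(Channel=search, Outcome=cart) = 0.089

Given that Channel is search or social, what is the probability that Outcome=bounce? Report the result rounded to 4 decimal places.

P(Channel=search) = 0.055 + 0.016 + 0.089 + 0.035 = 0.195.
P(Channel=social) = 0.086 + 0.091 + 0.122 + 0.118 = 0.417.
P(Channel ∈ {search, social}) = 0.195 + 0.417 = 0.612; P(Outcome=bounce, Channel ∈ {search, social}) = 0.055 + 0.086 = 0.141.
P(Outcome=bounce | Channel ∈ {search, social}) = 0.141/0.612 = 0.2304.

0.2304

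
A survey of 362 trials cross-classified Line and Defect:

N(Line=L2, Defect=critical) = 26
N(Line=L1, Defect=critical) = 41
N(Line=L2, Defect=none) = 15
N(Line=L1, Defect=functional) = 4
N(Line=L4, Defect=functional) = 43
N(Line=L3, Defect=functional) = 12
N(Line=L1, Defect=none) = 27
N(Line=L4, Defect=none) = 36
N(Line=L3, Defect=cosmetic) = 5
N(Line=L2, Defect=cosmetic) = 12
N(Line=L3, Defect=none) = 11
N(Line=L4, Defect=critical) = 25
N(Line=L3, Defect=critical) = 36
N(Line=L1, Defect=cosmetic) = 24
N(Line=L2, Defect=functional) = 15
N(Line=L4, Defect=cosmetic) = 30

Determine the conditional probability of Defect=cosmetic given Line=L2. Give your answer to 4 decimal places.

Total with Line=L2: 15 + 12 + 15 + 26 = 68.
P(Defect=cosmetic | Line=L2) = 12/68 = 0.1765.

0.1765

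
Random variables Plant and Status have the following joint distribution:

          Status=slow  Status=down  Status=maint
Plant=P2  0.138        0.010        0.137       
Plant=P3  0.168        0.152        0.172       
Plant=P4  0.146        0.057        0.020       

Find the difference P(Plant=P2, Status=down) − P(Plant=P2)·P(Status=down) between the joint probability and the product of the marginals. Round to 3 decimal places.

-0.052

P(Plant=P2) = 0.138 + 0.010 + 0.137 = 0.285.
P(Status=down) = 0.010 + 0.152 + 0.057 = 0.219.
P(Plant=P2, Status=down) − P(Plant=P2)P(Status=down) = 0.010 − 0.285×0.219 = -0.052.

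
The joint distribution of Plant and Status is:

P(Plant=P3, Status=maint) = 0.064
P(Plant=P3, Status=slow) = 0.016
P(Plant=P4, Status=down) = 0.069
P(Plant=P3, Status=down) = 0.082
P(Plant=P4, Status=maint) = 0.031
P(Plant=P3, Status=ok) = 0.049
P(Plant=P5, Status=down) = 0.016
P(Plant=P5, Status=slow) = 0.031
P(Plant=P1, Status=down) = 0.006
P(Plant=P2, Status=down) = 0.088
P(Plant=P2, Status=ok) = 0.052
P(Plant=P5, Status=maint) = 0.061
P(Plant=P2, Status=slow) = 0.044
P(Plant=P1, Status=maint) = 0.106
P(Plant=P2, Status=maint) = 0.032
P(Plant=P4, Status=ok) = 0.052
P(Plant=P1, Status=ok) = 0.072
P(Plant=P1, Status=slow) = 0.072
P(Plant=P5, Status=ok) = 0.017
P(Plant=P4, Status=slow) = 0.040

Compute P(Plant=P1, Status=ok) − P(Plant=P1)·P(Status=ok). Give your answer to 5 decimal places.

P(Plant=P1) = 0.072 + 0.072 + 0.006 + 0.106 = 0.256.
P(Status=ok) = 0.072 + 0.052 + 0.049 + 0.052 + 0.017 = 0.242.
P(Plant=P1, Status=ok) − P(Plant=P1)P(Status=ok) = 0.072 − 0.256×0.242 = 0.01005.

0.01005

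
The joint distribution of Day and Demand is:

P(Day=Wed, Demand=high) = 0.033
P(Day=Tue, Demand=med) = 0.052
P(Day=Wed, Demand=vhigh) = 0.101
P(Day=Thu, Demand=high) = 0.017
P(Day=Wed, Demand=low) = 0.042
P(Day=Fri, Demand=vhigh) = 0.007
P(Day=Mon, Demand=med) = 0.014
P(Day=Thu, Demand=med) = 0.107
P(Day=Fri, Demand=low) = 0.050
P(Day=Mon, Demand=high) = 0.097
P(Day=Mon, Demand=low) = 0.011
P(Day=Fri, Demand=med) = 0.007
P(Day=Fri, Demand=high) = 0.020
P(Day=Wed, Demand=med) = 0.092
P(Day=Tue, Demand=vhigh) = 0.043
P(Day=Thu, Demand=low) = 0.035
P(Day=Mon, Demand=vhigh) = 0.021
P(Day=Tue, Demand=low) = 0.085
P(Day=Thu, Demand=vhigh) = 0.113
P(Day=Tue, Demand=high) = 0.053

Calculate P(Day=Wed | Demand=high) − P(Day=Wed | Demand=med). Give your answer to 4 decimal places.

-0.1882

P(Demand=high) = 0.097 + 0.053 + 0.033 + 0.017 + 0.020 = 0.220; P(Day=Wed | Demand=high) = 0.033/0.220 = 0.15000.
P(Demand=med) = 0.014 + 0.052 + 0.092 + 0.107 + 0.007 = 0.272; P(Day=Wed | Demand=med) = 0.092/0.272 = 0.33824.
Difference = -0.1882.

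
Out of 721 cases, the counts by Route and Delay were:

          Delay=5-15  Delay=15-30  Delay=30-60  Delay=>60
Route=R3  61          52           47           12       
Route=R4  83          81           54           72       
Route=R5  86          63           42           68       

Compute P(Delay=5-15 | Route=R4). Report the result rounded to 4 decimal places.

0.2862

Total with Route=R4: 83 + 81 + 54 + 72 = 290.
P(Delay=5-15 | Route=R4) = 83/290 = 0.2862.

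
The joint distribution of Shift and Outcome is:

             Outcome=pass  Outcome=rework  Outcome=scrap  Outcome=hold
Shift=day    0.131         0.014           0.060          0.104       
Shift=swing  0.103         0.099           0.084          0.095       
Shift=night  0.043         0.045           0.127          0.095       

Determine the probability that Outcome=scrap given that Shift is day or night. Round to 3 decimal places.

P(Shift=day) = 0.131 + 0.014 + 0.060 + 0.104 = 0.309.
P(Shift=night) = 0.043 + 0.045 + 0.127 + 0.095 = 0.310.
P(Shift ∈ {day, night}) = 0.309 + 0.310 = 0.619; P(Outcome=scrap, Shift ∈ {day, night}) = 0.060 + 0.127 = 0.187.
P(Outcome=scrap | Shift ∈ {day, night}) = 0.187/0.619 = 0.302.

0.302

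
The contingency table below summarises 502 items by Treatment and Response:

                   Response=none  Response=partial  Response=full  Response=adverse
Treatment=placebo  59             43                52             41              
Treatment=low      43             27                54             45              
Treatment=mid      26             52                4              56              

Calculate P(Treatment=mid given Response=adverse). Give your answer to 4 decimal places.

0.3944

Total with Response=adverse: 41 + 45 + 56 = 142.
P(Treatment=mid | Response=adverse) = 56/142 = 0.3944.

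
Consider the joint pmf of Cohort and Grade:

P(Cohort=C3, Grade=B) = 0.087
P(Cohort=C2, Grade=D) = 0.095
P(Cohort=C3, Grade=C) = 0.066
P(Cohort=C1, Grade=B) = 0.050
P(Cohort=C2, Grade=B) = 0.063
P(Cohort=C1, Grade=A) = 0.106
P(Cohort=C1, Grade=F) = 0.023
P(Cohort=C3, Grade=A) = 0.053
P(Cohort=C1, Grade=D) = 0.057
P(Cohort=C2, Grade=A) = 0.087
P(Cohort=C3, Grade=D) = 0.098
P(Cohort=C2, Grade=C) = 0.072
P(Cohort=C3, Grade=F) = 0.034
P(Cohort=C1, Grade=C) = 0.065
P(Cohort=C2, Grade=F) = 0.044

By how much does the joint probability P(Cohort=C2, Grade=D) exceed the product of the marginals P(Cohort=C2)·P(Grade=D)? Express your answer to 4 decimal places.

P(Cohort=C2) = 0.087 + 0.063 + 0.072 + 0.095 + 0.044 = 0.361.
P(Grade=D) = 0.057 + 0.095 + 0.098 = 0.250.
P(Cohort=C2, Grade=D) − P(Cohort=C2)P(Grade=D) = 0.095 − 0.361×0.250 = 0.0048.

0.0048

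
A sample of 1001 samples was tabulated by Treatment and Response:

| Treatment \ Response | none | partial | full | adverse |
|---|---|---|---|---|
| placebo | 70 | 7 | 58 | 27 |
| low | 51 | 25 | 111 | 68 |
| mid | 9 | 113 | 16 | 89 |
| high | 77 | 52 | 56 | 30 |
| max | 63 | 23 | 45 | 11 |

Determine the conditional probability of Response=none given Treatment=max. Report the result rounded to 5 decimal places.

0.44366

Total with Treatment=max: 63 + 23 + 45 + 11 = 142.
P(Response=none | Treatment=max) = 63/142 = 0.44366.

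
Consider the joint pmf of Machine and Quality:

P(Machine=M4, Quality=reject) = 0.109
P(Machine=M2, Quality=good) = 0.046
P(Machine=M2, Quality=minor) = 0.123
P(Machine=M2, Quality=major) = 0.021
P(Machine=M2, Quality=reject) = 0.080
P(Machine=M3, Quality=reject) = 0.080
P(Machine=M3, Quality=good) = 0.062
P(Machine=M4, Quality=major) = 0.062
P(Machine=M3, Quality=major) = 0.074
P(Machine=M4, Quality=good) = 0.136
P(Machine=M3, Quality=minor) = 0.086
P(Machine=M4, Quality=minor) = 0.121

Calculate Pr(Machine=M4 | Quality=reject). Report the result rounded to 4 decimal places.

P(Quality=reject) = 0.080 + 0.080 + 0.109 = 0.269.
P(Machine=M4 | Quality=reject) = 0.109/0.269 = 0.4052.

0.4052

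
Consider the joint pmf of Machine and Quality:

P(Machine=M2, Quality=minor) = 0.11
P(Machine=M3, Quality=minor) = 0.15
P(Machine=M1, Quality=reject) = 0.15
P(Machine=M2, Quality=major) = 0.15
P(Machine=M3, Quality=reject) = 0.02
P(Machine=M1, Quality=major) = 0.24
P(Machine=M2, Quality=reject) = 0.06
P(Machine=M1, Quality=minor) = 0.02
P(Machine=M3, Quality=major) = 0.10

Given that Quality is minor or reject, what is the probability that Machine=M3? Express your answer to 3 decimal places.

P(Quality=minor) = 0.02 + 0.11 + 0.15 = 0.28.
P(Quality=reject) = 0.15 + 0.06 + 0.02 = 0.23.
P(Quality ∈ {minor, reject}) = 0.28 + 0.23 = 0.51; P(Machine=M3, Quality ∈ {minor, reject}) = 0.15 + 0.02 = 0.17.
P(Machine=M3 | Quality ∈ {minor, reject}) = 0.17/0.51 = 0.333.

0.333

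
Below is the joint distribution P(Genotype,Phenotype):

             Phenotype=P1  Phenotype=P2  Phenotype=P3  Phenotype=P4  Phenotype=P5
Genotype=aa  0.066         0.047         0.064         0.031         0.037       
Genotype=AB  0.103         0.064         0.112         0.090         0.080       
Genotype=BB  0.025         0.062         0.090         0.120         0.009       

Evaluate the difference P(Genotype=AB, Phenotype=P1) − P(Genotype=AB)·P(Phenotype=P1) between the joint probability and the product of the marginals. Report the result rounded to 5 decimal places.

0.01589

P(Genotype=AB) = 0.103 + 0.064 + 0.112 + 0.090 + 0.080 = 0.449.
P(Phenotype=P1) = 0.066 + 0.103 + 0.025 = 0.194.
P(Genotype=AB, Phenotype=P1) − P(Genotype=AB)P(Phenotype=P1) = 0.103 − 0.449×0.194 = 0.01589.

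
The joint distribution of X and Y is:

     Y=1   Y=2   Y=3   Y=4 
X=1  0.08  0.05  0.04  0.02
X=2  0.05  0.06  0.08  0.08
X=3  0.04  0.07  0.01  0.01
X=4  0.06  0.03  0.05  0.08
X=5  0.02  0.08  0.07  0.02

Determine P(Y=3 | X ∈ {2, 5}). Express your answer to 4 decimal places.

0.3261

P(X=2) = 0.05 + 0.06 + 0.08 + 0.08 = 0.27.
P(X=5) = 0.02 + 0.08 + 0.07 + 0.02 = 0.19.
P(X ∈ {2, 5}) = 0.27 + 0.19 = 0.46; P(Y=3, X ∈ {2, 5}) = 0.08 + 0.07 = 0.15.
P(Y=3 | X ∈ {2, 5}) = 0.15/0.46 = 0.3261.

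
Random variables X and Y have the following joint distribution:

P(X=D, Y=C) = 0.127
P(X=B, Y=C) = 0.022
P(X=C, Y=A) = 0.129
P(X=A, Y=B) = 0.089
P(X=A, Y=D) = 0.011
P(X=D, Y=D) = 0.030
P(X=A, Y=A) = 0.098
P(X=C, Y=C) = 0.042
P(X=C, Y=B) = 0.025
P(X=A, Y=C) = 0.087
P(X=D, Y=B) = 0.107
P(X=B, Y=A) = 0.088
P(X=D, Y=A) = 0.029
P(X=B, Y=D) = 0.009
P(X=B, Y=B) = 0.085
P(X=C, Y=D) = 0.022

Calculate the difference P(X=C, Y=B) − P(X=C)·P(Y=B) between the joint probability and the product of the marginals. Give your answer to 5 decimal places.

-0.04171

P(X=C) = 0.129 + 0.025 + 0.042 + 0.022 = 0.218.
P(Y=B) = 0.089 + 0.085 + 0.025 + 0.107 = 0.306.
P(X=C, Y=B) − P(X=C)P(Y=B) = 0.025 − 0.218×0.306 = -0.04171.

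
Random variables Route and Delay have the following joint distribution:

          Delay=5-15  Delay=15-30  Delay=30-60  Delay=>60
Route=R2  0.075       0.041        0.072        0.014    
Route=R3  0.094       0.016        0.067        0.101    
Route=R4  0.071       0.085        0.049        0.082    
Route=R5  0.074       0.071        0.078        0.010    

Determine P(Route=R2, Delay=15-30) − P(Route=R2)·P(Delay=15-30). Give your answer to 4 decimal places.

-0.0020

P(Route=R2) = 0.075 + 0.041 + 0.072 + 0.014 = 0.202.
P(Delay=15-30) = 0.041 + 0.016 + 0.085 + 0.071 = 0.213.
P(Route=R2, Delay=15-30) − P(Route=R2)P(Delay=15-30) = 0.041 − 0.202×0.213 = -0.0020.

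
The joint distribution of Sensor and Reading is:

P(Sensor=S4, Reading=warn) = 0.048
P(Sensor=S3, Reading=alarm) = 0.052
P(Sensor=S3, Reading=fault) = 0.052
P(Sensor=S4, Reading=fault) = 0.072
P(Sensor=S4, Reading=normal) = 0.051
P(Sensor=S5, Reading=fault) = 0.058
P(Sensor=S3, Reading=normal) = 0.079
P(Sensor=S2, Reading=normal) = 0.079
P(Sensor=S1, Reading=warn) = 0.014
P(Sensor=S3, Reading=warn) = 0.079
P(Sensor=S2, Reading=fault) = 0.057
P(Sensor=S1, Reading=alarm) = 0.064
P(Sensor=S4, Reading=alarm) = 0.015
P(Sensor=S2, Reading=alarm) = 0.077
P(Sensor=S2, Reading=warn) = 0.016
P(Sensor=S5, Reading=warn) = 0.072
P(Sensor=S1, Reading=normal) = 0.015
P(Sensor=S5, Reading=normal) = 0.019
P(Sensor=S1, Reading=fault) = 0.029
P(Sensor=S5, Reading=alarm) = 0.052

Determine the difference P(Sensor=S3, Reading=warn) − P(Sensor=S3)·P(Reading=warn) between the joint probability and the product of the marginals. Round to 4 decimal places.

P(Sensor=S3) = 0.079 + 0.079 + 0.052 + 0.052 = 0.262.
P(Reading=warn) = 0.014 + 0.016 + 0.079 + 0.048 + 0.072 = 0.229.
P(Sensor=S3, Reading=warn) − P(Sensor=S3)P(Reading=warn) = 0.079 − 0.262×0.229 = 0.0190.

0.0190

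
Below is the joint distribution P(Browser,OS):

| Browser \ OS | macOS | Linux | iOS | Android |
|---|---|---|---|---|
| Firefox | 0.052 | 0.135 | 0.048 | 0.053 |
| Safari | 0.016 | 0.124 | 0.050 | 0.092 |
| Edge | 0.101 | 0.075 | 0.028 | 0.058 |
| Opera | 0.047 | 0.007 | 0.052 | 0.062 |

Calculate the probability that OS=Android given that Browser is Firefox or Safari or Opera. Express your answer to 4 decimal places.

0.2805

P(Browser=Firefox) = 0.052 + 0.135 + 0.048 + 0.053 = 0.288.
P(Browser=Safari) = 0.016 + 0.124 + 0.050 + 0.092 = 0.282.
P(Browser=Opera) = 0.047 + 0.007 + 0.052 + 0.062 = 0.168.
P(Browser ∈ {Firefox, Safari, Opera}) = 0.288 + 0.282 + 0.168 = 0.738; P(OS=Android, Browser ∈ {Firefox, Safari, Opera}) = 0.053 + 0.092 + 0.062 = 0.207.
P(OS=Android | Browser ∈ {Firefox, Safari, Opera}) = 0.207/0.738 = 0.2805.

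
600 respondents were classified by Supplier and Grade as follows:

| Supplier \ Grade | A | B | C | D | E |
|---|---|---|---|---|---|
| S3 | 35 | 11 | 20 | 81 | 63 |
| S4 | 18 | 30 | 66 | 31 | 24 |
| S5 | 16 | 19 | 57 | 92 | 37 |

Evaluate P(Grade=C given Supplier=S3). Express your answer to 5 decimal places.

Total with Supplier=S3: 35 + 11 + 20 + 81 + 63 = 210.
P(Grade=C | Supplier=S3) = 20/210 = 0.09524.

0.09524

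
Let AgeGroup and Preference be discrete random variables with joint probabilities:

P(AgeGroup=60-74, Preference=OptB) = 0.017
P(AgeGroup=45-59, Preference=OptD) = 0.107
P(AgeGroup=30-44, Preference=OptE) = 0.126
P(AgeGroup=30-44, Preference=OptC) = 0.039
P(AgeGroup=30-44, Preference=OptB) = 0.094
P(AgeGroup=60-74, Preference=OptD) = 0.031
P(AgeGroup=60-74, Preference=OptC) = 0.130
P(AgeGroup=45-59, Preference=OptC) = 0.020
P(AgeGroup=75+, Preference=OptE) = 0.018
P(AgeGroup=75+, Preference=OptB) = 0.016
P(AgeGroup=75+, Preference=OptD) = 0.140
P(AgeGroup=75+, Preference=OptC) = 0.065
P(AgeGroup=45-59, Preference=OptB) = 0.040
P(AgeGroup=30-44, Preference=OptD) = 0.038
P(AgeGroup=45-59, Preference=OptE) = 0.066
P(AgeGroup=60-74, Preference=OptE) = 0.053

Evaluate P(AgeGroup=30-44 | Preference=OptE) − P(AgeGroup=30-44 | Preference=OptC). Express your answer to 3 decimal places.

0.326

P(Preference=OptE) = 0.126 + 0.066 + 0.053 + 0.018 = 0.263; P(AgeGroup=30-44 | Preference=OptE) = 0.126/0.263 = 0.4791.
P(Preference=OptC) = 0.039 + 0.020 + 0.130 + 0.065 = 0.254; P(AgeGroup=30-44 | Preference=OptC) = 0.039/0.254 = 0.1535.
Difference = 0.326.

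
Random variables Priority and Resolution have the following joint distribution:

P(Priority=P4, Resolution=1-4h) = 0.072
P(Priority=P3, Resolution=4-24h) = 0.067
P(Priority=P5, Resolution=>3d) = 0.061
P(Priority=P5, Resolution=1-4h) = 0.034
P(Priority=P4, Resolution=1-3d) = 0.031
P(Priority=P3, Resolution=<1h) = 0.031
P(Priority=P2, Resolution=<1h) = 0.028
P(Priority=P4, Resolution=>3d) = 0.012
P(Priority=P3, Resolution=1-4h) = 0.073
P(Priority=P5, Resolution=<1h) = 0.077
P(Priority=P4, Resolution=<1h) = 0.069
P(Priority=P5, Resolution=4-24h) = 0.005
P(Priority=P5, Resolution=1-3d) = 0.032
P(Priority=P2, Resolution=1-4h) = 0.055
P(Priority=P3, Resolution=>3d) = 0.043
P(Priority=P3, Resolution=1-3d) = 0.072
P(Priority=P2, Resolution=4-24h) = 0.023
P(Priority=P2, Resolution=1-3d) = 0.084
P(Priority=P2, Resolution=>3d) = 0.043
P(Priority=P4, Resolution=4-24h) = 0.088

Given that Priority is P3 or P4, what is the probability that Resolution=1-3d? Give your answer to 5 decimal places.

0.18459

P(Priority=P3) = 0.031 + 0.073 + 0.067 + 0.072 + 0.043 = 0.286.
P(Priority=P4) = 0.069 + 0.072 + 0.088 + 0.031 + 0.012 = 0.272.
P(Priority ∈ {P3, P4}) = 0.286 + 0.272 = 0.558; P(Resolution=1-3d, Priority ∈ {P3, P4}) = 0.072 + 0.031 = 0.103.
P(Resolution=1-3d | Priority ∈ {P3, P4}) = 0.103/0.558 = 0.18459.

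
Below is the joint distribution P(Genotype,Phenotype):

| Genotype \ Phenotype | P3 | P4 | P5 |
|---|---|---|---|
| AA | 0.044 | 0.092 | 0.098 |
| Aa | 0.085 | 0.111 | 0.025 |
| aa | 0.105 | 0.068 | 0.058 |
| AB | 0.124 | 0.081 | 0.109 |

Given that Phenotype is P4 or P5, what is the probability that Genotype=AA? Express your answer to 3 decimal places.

0.296

P(Phenotype=P4) = 0.092 + 0.111 + 0.068 + 0.081 = 0.352.
P(Phenotype=P5) = 0.098 + 0.025 + 0.058 + 0.109 = 0.290.
P(Phenotype ∈ {P4, P5}) = 0.352 + 0.290 = 0.642; P(Genotype=AA, Phenotype ∈ {P4, P5}) = 0.092 + 0.098 = 0.190.
P(Genotype=AA | Phenotype ∈ {P4, P5}) = 0.190/0.642 = 0.296.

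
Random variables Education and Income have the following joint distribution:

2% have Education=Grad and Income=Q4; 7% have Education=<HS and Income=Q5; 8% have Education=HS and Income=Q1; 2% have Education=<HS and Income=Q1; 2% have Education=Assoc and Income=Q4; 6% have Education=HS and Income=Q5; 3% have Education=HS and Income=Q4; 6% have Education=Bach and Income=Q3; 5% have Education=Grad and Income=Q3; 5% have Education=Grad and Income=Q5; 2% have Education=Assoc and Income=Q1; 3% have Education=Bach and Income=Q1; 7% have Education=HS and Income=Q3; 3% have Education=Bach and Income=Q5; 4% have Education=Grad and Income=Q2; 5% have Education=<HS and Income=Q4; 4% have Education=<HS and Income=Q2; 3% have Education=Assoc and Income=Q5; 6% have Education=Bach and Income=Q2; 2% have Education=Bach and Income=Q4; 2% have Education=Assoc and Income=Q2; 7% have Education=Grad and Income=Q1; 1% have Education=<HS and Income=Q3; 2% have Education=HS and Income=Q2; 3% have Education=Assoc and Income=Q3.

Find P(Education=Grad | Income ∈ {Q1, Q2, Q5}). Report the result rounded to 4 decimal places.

0.2500

P(Income=Q1) = 0.02 + 0.08 + 0.02 + 0.03 + 0.07 = 0.22.
P(Income=Q2) = 0.04 + 0.02 + 0.02 + 0.06 + 0.04 = 0.18.
P(Income=Q5) = 0.07 + 0.06 + 0.03 + 0.03 + 0.05 = 0.24.
P(Income ∈ {Q1, Q2, Q5}) = 0.22 + 0.18 + 0.24 = 0.64; P(Education=Grad, Income ∈ {Q1, Q2, Q5}) = 0.07 + 0.04 + 0.05 = 0.16.
P(Education=Grad | Income ∈ {Q1, Q2, Q5}) = 0.16/0.64 = 0.2500.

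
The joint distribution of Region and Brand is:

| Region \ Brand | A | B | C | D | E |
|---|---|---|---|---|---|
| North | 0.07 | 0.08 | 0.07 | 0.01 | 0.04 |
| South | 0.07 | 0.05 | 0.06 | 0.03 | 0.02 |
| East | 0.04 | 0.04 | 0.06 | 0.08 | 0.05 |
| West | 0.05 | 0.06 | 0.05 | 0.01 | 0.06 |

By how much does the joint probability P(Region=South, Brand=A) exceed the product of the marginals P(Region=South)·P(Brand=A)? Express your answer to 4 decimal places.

0.0171

P(Region=South) = 0.07 + 0.05 + 0.06 + 0.03 + 0.02 = 0.23.
P(Brand=A) = 0.07 + 0.07 + 0.04 + 0.05 = 0.23.
P(Region=South, Brand=A) − P(Region=South)P(Brand=A) = 0.07 − 0.23×0.23 = 0.0171.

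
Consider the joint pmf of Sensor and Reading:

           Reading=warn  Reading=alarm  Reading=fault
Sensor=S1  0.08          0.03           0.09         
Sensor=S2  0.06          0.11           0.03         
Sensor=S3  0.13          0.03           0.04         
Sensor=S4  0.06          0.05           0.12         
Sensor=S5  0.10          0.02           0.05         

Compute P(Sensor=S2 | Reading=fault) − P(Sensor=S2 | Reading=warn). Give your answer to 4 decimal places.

-0.0486

P(Reading=fault) = 0.09 + 0.03 + 0.04 + 0.12 + 0.05 = 0.33; P(Sensor=S2 | Reading=fault) = 0.03/0.33 = 0.09091.
P(Reading=warn) = 0.08 + 0.06 + 0.13 + 0.06 + 0.10 = 0.43; P(Sensor=S2 | Reading=warn) = 0.06/0.43 = 0.13953.
Difference = -0.0486.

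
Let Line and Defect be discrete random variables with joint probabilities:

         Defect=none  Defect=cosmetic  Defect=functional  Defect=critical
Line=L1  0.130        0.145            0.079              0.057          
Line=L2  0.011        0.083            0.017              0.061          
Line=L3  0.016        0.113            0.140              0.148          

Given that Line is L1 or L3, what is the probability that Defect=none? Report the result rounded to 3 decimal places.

0.176

P(Line=L1) = 0.130 + 0.145 + 0.079 + 0.057 = 0.411.
P(Line=L3) = 0.016 + 0.113 + 0.140 + 0.148 = 0.417.
P(Line ∈ {L1, L3}) = 0.411 + 0.417 = 0.828; P(Defect=none, Line ∈ {L1, L3}) = 0.130 + 0.016 = 0.146.
P(Defect=none | Line ∈ {L1, L3}) = 0.146/0.828 = 0.176.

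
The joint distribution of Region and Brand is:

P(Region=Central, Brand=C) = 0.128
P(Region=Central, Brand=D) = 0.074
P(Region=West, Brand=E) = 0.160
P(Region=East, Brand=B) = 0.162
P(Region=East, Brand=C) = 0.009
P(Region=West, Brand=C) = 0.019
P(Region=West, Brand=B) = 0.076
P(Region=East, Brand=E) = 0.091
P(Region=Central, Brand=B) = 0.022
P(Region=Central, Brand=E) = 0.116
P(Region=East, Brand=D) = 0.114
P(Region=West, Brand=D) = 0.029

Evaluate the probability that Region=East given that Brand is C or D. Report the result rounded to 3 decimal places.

0.330

P(Brand=C) = 0.009 + 0.019 + 0.128 = 0.156.
P(Brand=D) = 0.114 + 0.029 + 0.074 = 0.217.
P(Brand ∈ {C, D}) = 0.156 + 0.217 = 0.373; P(Region=East, Brand ∈ {C, D}) = 0.009 + 0.114 = 0.123.
P(Region=East | Brand ∈ {C, D}) = 0.123/0.373 = 0.330.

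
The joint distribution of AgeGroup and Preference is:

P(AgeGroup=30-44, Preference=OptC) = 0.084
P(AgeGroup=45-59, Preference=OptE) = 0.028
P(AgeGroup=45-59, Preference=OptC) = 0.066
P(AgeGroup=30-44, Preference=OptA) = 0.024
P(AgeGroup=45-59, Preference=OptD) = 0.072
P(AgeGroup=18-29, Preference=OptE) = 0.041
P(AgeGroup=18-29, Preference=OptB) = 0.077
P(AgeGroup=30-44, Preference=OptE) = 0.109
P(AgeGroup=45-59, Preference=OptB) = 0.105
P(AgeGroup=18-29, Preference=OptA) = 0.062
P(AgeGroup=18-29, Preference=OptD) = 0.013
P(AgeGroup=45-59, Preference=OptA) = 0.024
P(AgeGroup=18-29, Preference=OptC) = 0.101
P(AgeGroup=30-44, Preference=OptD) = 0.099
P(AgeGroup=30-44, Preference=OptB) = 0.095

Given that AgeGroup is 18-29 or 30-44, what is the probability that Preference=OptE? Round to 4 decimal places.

P(AgeGroup=18-29) = 0.062 + 0.077 + 0.101 + 0.013 + 0.041 = 0.294.
P(AgeGroup=30-44) = 0.024 + 0.095 + 0.084 + 0.099 + 0.109 = 0.411.
P(AgeGroup ∈ {18-29, 30-44}) = 0.294 + 0.411 = 0.705; P(Preference=OptE, AgeGroup ∈ {18-29, 30-44}) = 0.041 + 0.109 = 0.150.
P(Preference=OptE | AgeGroup ∈ {18-29, 30-44}) = 0.150/0.705 = 0.2128.

0.2128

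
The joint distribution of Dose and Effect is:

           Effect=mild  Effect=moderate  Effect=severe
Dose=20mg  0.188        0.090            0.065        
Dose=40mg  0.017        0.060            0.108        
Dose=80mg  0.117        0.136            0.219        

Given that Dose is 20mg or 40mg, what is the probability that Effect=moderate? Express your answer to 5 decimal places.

0.28409

P(Dose=20mg) = 0.188 + 0.090 + 0.065 = 0.343.
P(Dose=40mg) = 0.017 + 0.060 + 0.108 = 0.185.
P(Dose ∈ {20mg, 40mg}) = 0.343 + 0.185 = 0.528; P(Effect=moderate, Dose ∈ {20mg, 40mg}) = 0.090 + 0.060 = 0.150.
P(Effect=moderate | Dose ∈ {20mg, 40mg}) = 0.150/0.528 = 0.28409.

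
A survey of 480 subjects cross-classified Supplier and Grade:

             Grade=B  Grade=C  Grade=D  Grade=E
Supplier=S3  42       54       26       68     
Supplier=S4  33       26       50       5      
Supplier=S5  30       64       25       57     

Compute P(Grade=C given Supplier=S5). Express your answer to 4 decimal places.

0.3636

Total with Supplier=S5: 30 + 64 + 25 + 57 = 176.
P(Grade=C | Supplier=S5) = 64/176 = 0.3636.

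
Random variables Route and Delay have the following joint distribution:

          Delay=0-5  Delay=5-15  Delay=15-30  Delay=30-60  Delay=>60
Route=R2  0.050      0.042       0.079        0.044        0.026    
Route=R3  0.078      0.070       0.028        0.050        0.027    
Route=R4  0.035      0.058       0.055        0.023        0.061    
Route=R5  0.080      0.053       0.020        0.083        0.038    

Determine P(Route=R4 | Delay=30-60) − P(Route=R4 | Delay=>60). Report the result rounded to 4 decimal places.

P(Delay=30-60) = 0.044 + 0.050 + 0.023 + 0.083 = 0.200; P(Route=R4 | Delay=30-60) = 0.023/0.200 = 0.11500.
P(Delay=>60) = 0.026 + 0.027 + 0.061 + 0.038 = 0.152; P(Route=R4 | Delay=>60) = 0.061/0.152 = 0.40132.
Difference = -0.2863.

-0.2863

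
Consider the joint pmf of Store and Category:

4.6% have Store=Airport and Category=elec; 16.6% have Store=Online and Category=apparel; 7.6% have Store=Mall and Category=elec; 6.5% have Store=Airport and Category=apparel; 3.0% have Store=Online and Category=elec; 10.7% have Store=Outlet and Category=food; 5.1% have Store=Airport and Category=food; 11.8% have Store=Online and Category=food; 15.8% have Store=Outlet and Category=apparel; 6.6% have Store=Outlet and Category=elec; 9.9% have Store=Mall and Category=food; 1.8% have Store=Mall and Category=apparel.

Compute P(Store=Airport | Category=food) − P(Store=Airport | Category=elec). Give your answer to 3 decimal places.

P(Category=food) = 0.099 + 0.051 + 0.107 + 0.118 = 0.375; P(Store=Airport | Category=food) = 0.051/0.375 = 0.1360.
P(Category=elec) = 0.076 + 0.046 + 0.066 + 0.030 = 0.218; P(Store=Airport | Category=elec) = 0.046/0.218 = 0.2110.
Difference = -0.075.

-0.075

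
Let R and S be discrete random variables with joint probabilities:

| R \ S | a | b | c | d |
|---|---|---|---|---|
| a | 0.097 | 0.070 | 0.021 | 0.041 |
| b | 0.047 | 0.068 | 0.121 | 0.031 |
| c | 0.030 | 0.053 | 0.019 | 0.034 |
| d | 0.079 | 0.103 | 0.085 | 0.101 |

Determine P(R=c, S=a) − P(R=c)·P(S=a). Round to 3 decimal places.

P(R=c) = 0.030 + 0.053 + 0.019 + 0.034 = 0.136.
P(S=a) = 0.097 + 0.047 + 0.030 + 0.079 = 0.253.
P(R=c, S=a) − P(R=c)P(S=a) = 0.030 − 0.136×0.253 = -0.004.

-0.004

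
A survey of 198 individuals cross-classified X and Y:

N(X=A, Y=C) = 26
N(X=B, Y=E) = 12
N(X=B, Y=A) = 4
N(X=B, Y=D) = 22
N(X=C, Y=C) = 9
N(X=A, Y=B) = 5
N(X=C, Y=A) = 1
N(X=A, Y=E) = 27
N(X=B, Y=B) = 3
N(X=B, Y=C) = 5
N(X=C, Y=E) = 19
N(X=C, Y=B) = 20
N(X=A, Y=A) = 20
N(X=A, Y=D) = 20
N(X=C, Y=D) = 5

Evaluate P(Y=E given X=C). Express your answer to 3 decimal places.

0.352

Total with X=C: 1 + 20 + 9 + 5 + 19 = 54.
P(Y=E | X=C) = 19/54 = 0.352.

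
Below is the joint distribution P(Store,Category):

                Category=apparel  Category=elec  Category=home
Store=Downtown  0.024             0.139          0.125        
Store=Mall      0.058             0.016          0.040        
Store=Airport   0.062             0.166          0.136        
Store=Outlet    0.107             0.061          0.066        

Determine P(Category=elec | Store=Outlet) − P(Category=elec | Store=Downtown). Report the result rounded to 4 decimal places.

-0.2220

P(Store=Outlet) = 0.107 + 0.061 + 0.066 = 0.234; P(Category=elec | Store=Outlet) = 0.061/0.234 = 0.26068.
P(Store=Downtown) = 0.024 + 0.139 + 0.125 = 0.288; P(Category=elec | Store=Downtown) = 0.139/0.288 = 0.48264.
Difference = -0.2220.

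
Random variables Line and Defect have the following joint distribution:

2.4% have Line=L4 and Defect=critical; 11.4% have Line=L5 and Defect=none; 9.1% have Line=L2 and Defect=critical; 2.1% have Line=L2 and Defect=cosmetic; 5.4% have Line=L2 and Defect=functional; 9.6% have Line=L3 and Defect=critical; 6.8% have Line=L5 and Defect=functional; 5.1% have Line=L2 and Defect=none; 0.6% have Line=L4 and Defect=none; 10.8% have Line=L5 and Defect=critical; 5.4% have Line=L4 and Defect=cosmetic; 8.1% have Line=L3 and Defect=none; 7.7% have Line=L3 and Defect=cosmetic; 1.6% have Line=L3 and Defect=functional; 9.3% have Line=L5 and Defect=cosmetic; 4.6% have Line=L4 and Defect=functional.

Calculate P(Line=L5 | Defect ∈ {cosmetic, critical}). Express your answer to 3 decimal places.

0.356

P(Defect=cosmetic) = 0.021 + 0.077 + 0.054 + 0.093 = 0.245.
P(Defect=critical) = 0.091 + 0.096 + 0.024 + 0.108 = 0.319.
P(Defect ∈ {cosmetic, critical}) = 0.245 + 0.319 = 0.564; P(Line=L5, Defect ∈ {cosmetic, critical}) = 0.093 + 0.108 = 0.201.
P(Line=L5 | Defect ∈ {cosmetic, critical}) = 0.201/0.564 = 0.356.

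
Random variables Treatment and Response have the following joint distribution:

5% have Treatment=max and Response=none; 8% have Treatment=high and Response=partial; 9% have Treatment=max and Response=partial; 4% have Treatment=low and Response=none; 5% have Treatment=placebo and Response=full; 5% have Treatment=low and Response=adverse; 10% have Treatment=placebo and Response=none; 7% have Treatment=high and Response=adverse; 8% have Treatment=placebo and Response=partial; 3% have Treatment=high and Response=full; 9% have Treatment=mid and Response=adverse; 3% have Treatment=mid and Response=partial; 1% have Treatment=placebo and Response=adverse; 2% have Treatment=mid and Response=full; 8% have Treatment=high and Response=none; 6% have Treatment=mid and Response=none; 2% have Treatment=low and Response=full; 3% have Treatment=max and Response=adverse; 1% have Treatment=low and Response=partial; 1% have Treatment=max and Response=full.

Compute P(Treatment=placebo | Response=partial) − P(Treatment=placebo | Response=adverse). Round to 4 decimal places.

0.2359

P(Response=partial) = 0.08 + 0.01 + 0.03 + 0.08 + 0.09 = 0.29; P(Treatment=placebo | Response=partial) = 0.08/0.29 = 0.27586.
P(Response=adverse) = 0.01 + 0.05 + 0.09 + 0.07 + 0.03 = 0.25; P(Treatment=placebo | Response=adverse) = 0.01/0.25 = 0.04000.
Difference = 0.2359.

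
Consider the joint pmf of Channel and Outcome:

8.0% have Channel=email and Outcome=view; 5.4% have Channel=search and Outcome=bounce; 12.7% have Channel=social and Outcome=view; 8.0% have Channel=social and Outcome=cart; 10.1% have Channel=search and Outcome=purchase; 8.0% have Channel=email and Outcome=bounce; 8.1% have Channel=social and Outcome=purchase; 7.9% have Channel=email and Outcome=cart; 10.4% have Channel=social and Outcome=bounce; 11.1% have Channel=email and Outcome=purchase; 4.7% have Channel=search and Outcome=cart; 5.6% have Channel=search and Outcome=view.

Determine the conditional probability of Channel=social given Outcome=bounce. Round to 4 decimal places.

0.4370

P(Outcome=bounce) = 0.080 + 0.054 + 0.104 = 0.238.
P(Channel=social | Outcome=bounce) = 0.104/0.238 = 0.4370.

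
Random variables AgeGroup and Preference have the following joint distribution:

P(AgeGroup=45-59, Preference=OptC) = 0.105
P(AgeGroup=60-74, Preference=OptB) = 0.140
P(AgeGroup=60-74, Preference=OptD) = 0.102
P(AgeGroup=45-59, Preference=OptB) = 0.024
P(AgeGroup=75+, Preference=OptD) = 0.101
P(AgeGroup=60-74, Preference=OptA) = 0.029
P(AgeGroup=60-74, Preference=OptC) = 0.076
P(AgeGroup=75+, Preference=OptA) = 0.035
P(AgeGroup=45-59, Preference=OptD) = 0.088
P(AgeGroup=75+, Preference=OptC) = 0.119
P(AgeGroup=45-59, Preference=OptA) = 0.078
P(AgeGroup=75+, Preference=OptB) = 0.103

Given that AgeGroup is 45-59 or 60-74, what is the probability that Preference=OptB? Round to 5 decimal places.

0.25545

P(AgeGroup=45-59) = 0.078 + 0.024 + 0.105 + 0.088 = 0.295.
P(AgeGroup=60-74) = 0.029 + 0.140 + 0.076 + 0.102 = 0.347.
P(AgeGroup ∈ {45-59, 60-74}) = 0.295 + 0.347 = 0.642; P(Preference=OptB, AgeGroup ∈ {45-59, 60-74}) = 0.024 + 0.140 = 0.164.
P(Preference=OptB | AgeGroup ∈ {45-59, 60-74}) = 0.164/0.642 = 0.25545.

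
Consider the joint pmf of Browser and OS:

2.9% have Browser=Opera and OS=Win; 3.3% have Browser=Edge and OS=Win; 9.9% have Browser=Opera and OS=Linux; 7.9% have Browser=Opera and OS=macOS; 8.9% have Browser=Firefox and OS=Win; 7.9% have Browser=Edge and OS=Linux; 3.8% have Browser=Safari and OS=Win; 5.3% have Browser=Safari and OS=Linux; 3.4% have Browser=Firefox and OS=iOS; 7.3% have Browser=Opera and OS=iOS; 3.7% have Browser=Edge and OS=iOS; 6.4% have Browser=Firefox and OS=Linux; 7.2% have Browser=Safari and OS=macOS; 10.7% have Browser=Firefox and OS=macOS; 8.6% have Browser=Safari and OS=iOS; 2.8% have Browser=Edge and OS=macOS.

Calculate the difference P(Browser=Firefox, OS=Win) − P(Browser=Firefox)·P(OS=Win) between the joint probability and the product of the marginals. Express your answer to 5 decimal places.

0.03343

P(Browser=Firefox) = 0.089 + 0.107 + 0.064 + 0.034 = 0.294.
P(OS=Win) = 0.089 + 0.038 + 0.033 + 0.029 = 0.189.
P(Browser=Firefox, OS=Win) − P(Browser=Firefox)P(OS=Win) = 0.089 − 0.294×0.189 = 0.03343.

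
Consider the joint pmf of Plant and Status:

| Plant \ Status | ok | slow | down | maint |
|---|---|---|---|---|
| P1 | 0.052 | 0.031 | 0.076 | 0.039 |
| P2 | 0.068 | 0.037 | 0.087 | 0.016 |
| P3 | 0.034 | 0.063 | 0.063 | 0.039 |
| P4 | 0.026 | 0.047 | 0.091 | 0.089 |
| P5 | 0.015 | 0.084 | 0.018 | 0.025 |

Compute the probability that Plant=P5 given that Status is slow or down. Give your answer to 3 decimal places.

0.171

P(Status=slow) = 0.031 + 0.037 + 0.063 + 0.047 + 0.084 = 0.262.
P(Status=down) = 0.076 + 0.087 + 0.063 + 0.091 + 0.018 = 0.335.
P(Status ∈ {slow, down}) = 0.262 + 0.335 = 0.597; P(Plant=P5, Status ∈ {slow, down}) = 0.084 + 0.018 = 0.102.
P(Plant=P5 | Status ∈ {slow, down}) = 0.102/0.597 = 0.171.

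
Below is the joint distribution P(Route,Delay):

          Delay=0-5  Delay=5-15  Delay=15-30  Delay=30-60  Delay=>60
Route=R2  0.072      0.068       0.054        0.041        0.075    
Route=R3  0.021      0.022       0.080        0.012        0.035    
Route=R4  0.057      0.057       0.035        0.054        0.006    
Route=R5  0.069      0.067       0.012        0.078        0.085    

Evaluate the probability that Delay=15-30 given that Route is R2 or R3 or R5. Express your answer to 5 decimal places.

0.18458

P(Route=R2) = 0.072 + 0.068 + 0.054 + 0.041 + 0.075 = 0.310.
P(Route=R3) = 0.021 + 0.022 + 0.080 + 0.012 + 0.035 = 0.170.
P(Route=R5) = 0.069 + 0.067 + 0.012 + 0.078 + 0.085 = 0.311.
P(Route ∈ {R2, R3, R5}) = 0.310 + 0.170 + 0.311 = 0.791; P(Delay=15-30, Route ∈ {R2, R3, R5}) = 0.054 + 0.080 + 0.012 = 0.146.
P(Delay=15-30 | Route ∈ {R2, R3, R5}) = 0.146/0.791 = 0.18458.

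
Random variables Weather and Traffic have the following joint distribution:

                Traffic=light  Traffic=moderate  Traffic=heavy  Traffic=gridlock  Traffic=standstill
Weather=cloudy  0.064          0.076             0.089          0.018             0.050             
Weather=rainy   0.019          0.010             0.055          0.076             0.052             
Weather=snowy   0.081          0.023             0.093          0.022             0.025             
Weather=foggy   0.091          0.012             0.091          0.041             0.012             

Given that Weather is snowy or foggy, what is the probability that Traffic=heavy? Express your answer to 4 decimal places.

0.3747

P(Weather=snowy) = 0.081 + 0.023 + 0.093 + 0.022 + 0.025 = 0.244.
P(Weather=foggy) = 0.091 + 0.012 + 0.091 + 0.041 + 0.012 = 0.247.
P(Weather ∈ {snowy, foggy}) = 0.244 + 0.247 = 0.491; P(Traffic=heavy, Weather ∈ {snowy, foggy}) = 0.093 + 0.091 = 0.184.
P(Traffic=heavy | Weather ∈ {snowy, foggy}) = 0.184/0.491 = 0.3747.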